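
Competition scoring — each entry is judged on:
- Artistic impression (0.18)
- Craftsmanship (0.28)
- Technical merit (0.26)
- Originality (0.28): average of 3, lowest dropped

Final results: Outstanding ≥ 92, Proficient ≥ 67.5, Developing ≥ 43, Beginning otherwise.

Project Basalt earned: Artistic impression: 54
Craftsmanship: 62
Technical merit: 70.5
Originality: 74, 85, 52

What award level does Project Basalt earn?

Proficient

Originality: drop 52 → average of remaining 2 = 159/2 = 79.5
Weighted total:
  Artistic impression 54 × 0.18 = 9.72
  Craftsmanship 62 × 0.28 = 17.36
  Technical merit 70.5 × 0.26 = 18.33
  Originality 79.5 × 0.28 = 22.26
Sum = 67.67
67.67 is ≥ 67.5 and < 92 → Proficient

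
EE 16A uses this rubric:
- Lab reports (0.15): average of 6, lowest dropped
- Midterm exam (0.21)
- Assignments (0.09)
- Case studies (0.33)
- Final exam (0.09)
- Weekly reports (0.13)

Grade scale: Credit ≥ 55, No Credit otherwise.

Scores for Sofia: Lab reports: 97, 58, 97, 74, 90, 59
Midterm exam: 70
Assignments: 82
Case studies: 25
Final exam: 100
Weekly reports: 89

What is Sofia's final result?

Credit

Lab reports: drop 58 → average of remaining 5 = 417/5 = 83.4
Weighted total:
  Lab reports 83.4 × 0.15 = 12.51
  Midterm exam 70 × 0.21 = 14.7
  Assignments 82 × 0.09 = 7.38
  Case studies 25 × 0.33 = 8.25
  Final exam 100 × 0.09 = 9
  Weekly reports 89 × 0.13 = 11.57
Sum = 63.41
63.41 ≥ 55 → Credit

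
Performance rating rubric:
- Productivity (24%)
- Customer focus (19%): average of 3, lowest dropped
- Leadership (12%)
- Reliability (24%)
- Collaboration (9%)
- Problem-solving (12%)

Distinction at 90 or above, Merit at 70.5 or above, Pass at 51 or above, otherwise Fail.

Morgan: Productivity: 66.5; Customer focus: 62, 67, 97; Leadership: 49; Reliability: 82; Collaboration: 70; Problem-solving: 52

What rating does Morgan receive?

Pass

Customer focus: drop 62 → average of remaining 2 = 164/2 = 82
Weighted total:
  Productivity 66.5 × 0.24 = 15.96
  Customer focus 82 × 0.19 = 15.58
  Leadership 49 × 0.12 = 5.88
  Reliability 82 × 0.24 = 19.68
  Collaboration 70 × 0.09 = 6.3
  Problem-solving 52 × 0.12 = 6.24
Sum = 69.64
69.64 is ≥ 51 and < 70.5 → Pass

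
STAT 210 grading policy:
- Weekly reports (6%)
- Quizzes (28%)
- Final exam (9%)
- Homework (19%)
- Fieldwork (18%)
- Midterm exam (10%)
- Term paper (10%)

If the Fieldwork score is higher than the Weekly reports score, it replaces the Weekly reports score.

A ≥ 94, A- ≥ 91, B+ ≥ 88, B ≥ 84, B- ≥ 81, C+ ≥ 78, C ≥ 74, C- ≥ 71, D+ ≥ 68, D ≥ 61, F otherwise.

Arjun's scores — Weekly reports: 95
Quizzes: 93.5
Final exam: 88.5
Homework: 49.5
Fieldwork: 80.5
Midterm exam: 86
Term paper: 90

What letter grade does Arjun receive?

B-

Fieldwork (80.5) ≤ Weekly reports (95), so Weekly reports stays at 95.
Weighted total:
  Weekly reports 95 × 0.06 = 5.7
  Quizzes 93.5 × 0.28 = 26.18
  Final exam 88.5 × 0.09 = 7.965
  Homework 49.5 × 0.19 = 9.405
  Fieldwork 80.5 × 0.18 = 14.49
  Midterm exam 86 × 0.1 = 8.6
  Term paper 90 × 0.1 = 9
Sum = 81.34
81.34 is ≥ 81 and < 84 → B-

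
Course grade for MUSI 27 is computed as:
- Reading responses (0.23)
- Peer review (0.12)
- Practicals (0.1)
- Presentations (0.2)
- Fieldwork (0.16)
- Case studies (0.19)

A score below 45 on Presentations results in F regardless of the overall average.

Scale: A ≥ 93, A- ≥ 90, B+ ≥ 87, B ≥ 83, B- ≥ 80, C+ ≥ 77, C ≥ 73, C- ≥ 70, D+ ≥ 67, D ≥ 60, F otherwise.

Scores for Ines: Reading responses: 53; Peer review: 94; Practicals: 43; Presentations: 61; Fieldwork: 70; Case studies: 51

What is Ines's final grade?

D

Presentations score 61 ≥ 45: minimum met.
Weighted total:
  Reading responses 53 × 0.23 = 12.19
  Peer review 94 × 0.12 = 11.28
  Practicals 43 × 0.1 = 4.3
  Presentations 61 × 0.2 = 12.2
  Fieldwork 70 × 0.16 = 11.2
  Case studies 51 × 0.19 = 9.69
Sum = 60.86
60.86 is ≥ 60 and < 67 → D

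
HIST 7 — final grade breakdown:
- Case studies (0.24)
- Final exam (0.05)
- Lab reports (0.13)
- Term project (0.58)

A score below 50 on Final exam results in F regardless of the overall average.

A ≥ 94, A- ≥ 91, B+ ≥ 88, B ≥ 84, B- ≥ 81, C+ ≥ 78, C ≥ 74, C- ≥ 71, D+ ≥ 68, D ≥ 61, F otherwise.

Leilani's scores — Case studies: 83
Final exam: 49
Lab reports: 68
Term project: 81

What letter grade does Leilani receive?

Final exam score 49 < 50: minimum not met.
Weighted total:
  Case studies 83 × 0.24 = 19.92
  Final exam 49 × 0.05 = 2.45
  Lab reports 68 × 0.13 = 8.84
  Term project 81 × 0.58 = 46.98
Sum = 78.19
Because the Final exam minimum was not met, the result is F.

F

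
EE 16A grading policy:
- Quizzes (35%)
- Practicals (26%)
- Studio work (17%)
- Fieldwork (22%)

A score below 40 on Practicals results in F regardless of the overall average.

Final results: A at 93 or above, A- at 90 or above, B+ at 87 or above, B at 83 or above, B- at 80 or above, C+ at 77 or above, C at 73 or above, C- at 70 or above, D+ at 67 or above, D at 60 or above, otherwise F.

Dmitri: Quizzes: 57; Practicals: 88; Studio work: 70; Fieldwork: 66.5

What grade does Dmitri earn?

Practicals score 88 ≥ 40: minimum met.
Weighted total:
  Quizzes 57 × 0.35 = 19.95
  Practicals 88 × 0.26 = 22.88
  Studio work 70 × 0.17 = 11.9
  Fieldwork 66.5 × 0.22 = 14.63
Sum = 69.36
69.36 is ≥ 67 and < 70 → D+

D+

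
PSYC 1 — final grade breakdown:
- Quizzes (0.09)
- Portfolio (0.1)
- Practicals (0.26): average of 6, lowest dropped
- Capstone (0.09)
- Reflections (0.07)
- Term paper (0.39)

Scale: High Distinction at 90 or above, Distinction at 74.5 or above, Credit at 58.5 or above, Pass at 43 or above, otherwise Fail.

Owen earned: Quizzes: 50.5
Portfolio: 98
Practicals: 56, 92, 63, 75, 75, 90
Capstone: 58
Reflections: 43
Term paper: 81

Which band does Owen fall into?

Practicals: drop 56 → average of remaining 5 = 395/5 = 79
Weighted total:
  Quizzes 50.5 × 0.09 = 4.545
  Portfolio 98 × 0.1 = 9.8
  Practicals 79 × 0.26 = 20.54
  Capstone 58 × 0.09 = 5.22
  Reflections 43 × 0.07 = 3.01
  Term paper 81 × 0.39 = 31.59
Sum = 74.705
74.705 is ≥ 74.5 and < 90 → Distinction

Distinction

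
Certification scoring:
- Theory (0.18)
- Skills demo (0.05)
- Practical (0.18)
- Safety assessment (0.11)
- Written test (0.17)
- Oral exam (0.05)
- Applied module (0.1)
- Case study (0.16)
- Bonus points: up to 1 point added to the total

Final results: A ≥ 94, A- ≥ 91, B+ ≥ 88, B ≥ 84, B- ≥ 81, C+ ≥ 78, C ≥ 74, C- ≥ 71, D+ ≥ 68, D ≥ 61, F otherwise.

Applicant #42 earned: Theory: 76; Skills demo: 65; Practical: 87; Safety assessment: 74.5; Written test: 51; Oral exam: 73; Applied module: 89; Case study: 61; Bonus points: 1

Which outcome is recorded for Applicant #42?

C-

Weighted total:
  Theory 76 × 0.18 = 13.68
  Skills demo 65 × 0.05 = 3.25
  Practical 87 × 0.18 = 15.66
  Safety assessment 74.5 × 0.11 = 8.195
  Written test 51 × 0.17 = 8.67
  Oral exam 73 × 0.05 = 3.65
  Applied module 89 × 0.1 = 8.9
  Case study 61 × 0.16 = 9.76
Sum = 71.765
Bonus points: 71.765 + 1 = 72.765
72.765 is ≥ 71 and < 74 → C-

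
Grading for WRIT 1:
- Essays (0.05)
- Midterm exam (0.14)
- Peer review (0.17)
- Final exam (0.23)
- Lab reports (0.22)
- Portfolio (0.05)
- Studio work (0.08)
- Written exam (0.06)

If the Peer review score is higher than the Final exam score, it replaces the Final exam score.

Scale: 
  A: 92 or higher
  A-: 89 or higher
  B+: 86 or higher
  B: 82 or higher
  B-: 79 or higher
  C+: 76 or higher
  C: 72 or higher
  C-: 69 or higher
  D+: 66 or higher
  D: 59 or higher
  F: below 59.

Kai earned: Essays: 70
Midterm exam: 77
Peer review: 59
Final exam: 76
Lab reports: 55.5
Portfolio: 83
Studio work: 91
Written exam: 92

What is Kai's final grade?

Peer review (59) ≤ Final exam (76), so Final exam stays at 76.
Weighted total:
  Essays 70 × 0.05 = 3.5
  Midterm exam 77 × 0.14 = 10.78
  Peer review 59 × 0.17 = 10.03
  Final exam 76 × 0.23 = 17.48
  Lab reports 55.5 × 0.22 = 12.21
  Portfolio 83 × 0.05 = 4.15
  Studio work 91 × 0.08 = 7.28
  Written exam 92 × 0.06 = 5.52
Sum = 70.95
70.95 is ≥ 69 and < 72 → C-

C-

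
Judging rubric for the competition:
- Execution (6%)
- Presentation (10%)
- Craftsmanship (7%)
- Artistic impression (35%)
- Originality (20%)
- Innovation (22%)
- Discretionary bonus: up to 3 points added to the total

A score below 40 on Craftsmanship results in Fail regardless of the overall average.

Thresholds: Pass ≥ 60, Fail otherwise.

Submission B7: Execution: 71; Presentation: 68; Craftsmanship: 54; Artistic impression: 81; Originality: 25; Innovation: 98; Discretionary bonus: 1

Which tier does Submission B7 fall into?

Craftsmanship score 54 ≥ 40: minimum met.
Weighted total:
  Execution 71 × 0.06 = 4.26
  Presentation 68 × 0.1 = 6.8
  Craftsmanship 54 × 0.07 = 3.78
  Artistic impression 81 × 0.35 = 28.35
  Originality 25 × 0.2 = 5
  Innovation 98 × 0.22 = 21.56
Sum = 69.75
Discretionary bonus: 69.75 + 1 = 70.75
70.75 ≥ 60 → Pass

Pass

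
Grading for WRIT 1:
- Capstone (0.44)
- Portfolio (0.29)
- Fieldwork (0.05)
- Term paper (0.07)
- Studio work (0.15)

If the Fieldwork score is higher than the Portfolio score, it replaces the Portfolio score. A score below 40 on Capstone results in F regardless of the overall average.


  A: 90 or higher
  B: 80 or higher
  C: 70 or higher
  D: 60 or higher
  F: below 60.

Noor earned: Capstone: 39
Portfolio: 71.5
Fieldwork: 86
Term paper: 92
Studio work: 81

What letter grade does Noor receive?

F

Fieldwork (86) > Portfolio (71.5), so Portfolio counts as 86.
Capstone score 39 < 40: minimum not met.
Weighted total:
  Capstone 39 × 0.44 = 17.16
  Portfolio 86 × 0.29 = 24.94
  Fieldwork 86 × 0.05 = 4.3
  Term paper 92 × 0.07 = 6.44
  Studio work 81 × 0.15 = 12.15
Sum = 64.99
Because the Capstone minimum was not met, the result is F.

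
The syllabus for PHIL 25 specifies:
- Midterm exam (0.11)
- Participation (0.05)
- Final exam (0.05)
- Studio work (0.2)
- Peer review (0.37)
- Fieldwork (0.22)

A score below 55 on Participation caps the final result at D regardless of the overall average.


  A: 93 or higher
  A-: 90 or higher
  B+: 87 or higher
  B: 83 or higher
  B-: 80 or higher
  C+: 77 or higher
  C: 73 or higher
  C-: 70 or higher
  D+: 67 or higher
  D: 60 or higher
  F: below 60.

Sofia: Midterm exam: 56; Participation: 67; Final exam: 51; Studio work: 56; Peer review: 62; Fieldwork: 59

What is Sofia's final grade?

F

Participation score 67 ≥ 55: minimum met.
Weighted total:
  Midterm exam 56 × 0.11 = 6.16
  Participation 67 × 0.05 = 3.35
  Final exam 51 × 0.05 = 2.55
  Studio work 56 × 0.2 = 11.2
  Peer review 62 × 0.37 = 22.94
  Fieldwork 59 × 0.22 = 12.98
Sum = 59.18
59.18 < 60 → F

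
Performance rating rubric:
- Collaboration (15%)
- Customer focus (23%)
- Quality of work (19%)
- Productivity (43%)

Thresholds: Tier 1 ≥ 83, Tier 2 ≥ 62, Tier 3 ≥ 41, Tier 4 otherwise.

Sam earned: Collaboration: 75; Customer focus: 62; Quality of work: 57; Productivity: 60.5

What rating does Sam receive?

Weighted total:
  Collaboration 75 × 0.15 = 11.25
  Customer focus 62 × 0.23 = 14.26
  Quality of work 57 × 0.19 = 10.83
  Productivity 60.5 × 0.43 = 26.015
Sum = 62.355
62.355 is ≥ 62 and < 83 → Tier 2

Tier 2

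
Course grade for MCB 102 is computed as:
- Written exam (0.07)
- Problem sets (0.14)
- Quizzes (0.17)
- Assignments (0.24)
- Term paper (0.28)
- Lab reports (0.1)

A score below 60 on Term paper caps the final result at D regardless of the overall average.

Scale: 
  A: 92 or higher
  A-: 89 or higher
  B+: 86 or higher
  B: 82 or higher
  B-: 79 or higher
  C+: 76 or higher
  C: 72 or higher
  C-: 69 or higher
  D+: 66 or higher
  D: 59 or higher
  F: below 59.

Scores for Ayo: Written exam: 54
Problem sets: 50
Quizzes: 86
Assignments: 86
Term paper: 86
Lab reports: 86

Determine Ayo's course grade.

C+

Term paper score 86 ≥ 60: minimum met.
Weighted total:
  Written exam 54 × 0.07 = 3.78
  Problem sets 50 × 0.14 = 7
  Quizzes 86 × 0.17 = 14.62
  Assignments 86 × 0.24 = 20.64
  Term paper 86 × 0.28 = 24.08
  Lab reports 86 × 0.1 = 8.6
Sum = 78.72
78.72 is ≥ 76 and < 79 → C+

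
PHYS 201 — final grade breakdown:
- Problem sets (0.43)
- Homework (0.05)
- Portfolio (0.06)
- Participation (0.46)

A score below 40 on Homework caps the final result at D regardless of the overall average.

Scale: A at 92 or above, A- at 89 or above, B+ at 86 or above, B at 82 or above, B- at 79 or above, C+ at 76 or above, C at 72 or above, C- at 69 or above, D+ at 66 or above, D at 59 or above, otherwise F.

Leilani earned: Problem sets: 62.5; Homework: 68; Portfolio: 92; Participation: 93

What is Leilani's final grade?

Homework score 68 ≥ 40: minimum met.
Weighted total:
  Problem sets 62.5 × 0.43 = 26.875
  Homework 68 × 0.05 = 3.4
  Portfolio 92 × 0.06 = 5.52
  Participation 93 × 0.46 = 42.78
Sum = 78.575
78.575 is ≥ 76 and < 79 → C+

C+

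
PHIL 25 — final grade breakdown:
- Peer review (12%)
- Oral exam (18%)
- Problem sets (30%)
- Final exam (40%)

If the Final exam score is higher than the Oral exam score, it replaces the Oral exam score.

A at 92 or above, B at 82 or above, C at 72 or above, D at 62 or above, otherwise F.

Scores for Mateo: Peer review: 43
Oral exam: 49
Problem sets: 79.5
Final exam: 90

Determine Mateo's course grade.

C

Final exam (90) > Oral exam (49), so Oral exam counts as 90.
Weighted total:
  Peer review 43 × 0.12 = 5.16
  Oral exam 90 × 0.18 = 16.2
  Problem sets 79.5 × 0.3 = 23.85
  Final exam 90 × 0.4 = 36
Sum = 81.21
81.21 is ≥ 72 and < 82 → C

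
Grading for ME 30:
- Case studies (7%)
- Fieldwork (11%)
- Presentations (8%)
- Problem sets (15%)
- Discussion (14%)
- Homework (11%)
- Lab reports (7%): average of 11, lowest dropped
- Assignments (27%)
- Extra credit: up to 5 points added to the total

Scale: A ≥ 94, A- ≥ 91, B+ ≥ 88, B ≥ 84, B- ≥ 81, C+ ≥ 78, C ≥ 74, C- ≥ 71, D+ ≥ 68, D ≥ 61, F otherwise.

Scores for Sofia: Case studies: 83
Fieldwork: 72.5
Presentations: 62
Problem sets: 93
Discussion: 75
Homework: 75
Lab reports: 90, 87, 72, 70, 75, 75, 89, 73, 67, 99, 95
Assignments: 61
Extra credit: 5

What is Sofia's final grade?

Lab reports: drop 67 → average of remaining 10 = 825/10 = 82.5
Weighted total:
  Case studies 83 × 0.07 = 5.81
  Fieldwork 72.5 × 0.11 = 7.975
  Presentations 62 × 0.08 = 4.96
  Problem sets 93 × 0.15 = 13.95
  Discussion 75 × 0.14 = 10.5
  Homework 75 × 0.11 = 8.25
  Lab reports 82.5 × 0.07 = 5.775
  Assignments 61 × 0.27 = 16.47
Sum = 73.69
Extra credit: 73.69 + 5 = 78.69
78.69 is ≥ 78 and < 81 → C+

C+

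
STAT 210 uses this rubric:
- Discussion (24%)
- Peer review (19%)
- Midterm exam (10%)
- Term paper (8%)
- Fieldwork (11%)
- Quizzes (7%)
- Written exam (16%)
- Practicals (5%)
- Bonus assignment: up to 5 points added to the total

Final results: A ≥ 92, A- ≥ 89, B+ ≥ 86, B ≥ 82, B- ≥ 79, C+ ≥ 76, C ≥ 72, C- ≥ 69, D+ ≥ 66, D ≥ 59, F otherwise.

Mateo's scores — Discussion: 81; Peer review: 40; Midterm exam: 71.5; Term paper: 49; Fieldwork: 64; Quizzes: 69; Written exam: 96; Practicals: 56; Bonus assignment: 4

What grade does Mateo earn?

C

Weighted total:
  Discussion 81 × 0.24 = 19.44
  Peer review 40 × 0.19 = 7.6
  Midterm exam 71.5 × 0.1 = 7.15
  Term paper 49 × 0.08 = 3.92
  Fieldwork 64 × 0.11 = 7.04
  Quizzes 69 × 0.07 = 4.83
  Written exam 96 × 0.16 = 15.36
  Practicals 56 × 0.05 = 2.8
Sum = 68.14
Bonus assignment: 68.14 + 4 = 72.14
72.14 is ≥ 72 and < 76 → C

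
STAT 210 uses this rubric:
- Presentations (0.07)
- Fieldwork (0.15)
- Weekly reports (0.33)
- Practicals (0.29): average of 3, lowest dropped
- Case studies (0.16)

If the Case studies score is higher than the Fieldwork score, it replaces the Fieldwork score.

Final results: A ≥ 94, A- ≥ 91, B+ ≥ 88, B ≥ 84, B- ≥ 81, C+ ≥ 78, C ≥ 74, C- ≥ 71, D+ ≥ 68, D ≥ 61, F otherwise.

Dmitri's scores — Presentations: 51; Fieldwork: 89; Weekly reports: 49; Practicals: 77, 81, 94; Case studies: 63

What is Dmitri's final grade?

Practicals: drop 77 → average of remaining 2 = 175/2 = 87.5
Case studies (63) ≤ Fieldwork (89), so Fieldwork stays at 89.
Weighted total:
  Presentations 51 × 0.07 = 3.57
  Fieldwork 89 × 0.15 = 13.35
  Weekly reports 49 × 0.33 = 16.17
  Practicals 87.5 × 0.29 = 25.375
  Case studies 63 × 0.16 = 10.08
Sum = 68.545
68.545 is ≥ 68 and < 71 → D+

D+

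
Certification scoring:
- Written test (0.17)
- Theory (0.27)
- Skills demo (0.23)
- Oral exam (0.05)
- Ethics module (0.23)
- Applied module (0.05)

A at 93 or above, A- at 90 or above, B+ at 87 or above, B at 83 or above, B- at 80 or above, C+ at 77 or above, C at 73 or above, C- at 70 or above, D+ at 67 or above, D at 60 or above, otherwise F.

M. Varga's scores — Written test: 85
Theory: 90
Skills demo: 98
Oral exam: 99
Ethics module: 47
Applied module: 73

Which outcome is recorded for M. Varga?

B-

Weighted total:
  Written test 85 × 0.17 = 14.45
  Theory 90 × 0.27 = 24.3
  Skills demo 98 × 0.23 = 22.54
  Oral exam 99 × 0.05 = 4.95
  Ethics module 47 × 0.23 = 10.81
  Applied module 73 × 0.05 = 3.65
Sum = 80.7
80.7 is ≥ 80 and < 83 → B-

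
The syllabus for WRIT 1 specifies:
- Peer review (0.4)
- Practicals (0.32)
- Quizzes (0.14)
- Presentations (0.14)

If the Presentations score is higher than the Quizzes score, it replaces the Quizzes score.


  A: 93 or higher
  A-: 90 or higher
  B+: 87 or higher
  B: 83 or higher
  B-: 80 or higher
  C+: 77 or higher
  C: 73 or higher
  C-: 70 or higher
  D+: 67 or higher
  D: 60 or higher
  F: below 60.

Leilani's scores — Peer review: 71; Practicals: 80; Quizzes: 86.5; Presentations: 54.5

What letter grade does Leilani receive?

C

Presentations (54.5) ≤ Quizzes (86.5), so Quizzes stays at 86.5.
Weighted total:
  Peer review 71 × 0.4 = 28.4
  Practicals 80 × 0.32 = 25.6
  Quizzes 86.5 × 0.14 = 12.11
  Presentations 54.5 × 0.14 = 7.63
Sum = 73.74
73.74 is ≥ 73 and < 77 → C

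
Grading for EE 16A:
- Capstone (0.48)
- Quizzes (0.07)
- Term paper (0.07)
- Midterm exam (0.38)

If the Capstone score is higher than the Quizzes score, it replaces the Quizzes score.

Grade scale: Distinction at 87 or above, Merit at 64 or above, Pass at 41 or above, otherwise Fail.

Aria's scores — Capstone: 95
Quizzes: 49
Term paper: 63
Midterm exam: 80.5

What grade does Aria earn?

Capstone (95) > Quizzes (49), so Quizzes counts as 95.
Weighted total:
  Capstone 95 × 0.48 = 45.6
  Quizzes 95 × 0.07 = 6.65
  Term paper 63 × 0.07 = 4.41
  Midterm exam 80.5 × 0.38 = 30.59
Sum = 87.25
87.25 ≥ 87 → Distinction

Distinction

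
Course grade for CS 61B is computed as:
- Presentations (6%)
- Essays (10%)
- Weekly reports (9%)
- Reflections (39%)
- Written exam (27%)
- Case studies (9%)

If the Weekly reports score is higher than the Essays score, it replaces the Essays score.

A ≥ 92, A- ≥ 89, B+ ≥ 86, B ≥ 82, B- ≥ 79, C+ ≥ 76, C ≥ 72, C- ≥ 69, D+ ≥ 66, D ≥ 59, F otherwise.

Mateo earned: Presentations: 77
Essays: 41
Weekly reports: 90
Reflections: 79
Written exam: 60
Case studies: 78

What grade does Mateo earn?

C

Weekly reports (90) > Essays (41), so Essays counts as 90.
Weighted total:
  Presentations 77 × 0.06 = 4.62
  Essays 90 × 0.1 = 9
  Weekly reports 90 × 0.09 = 8.1
  Reflections 79 × 0.39 = 30.81
  Written exam 60 × 0.27 = 16.2
  Case studies 78 × 0.09 = 7.02
Sum = 75.75
75.75 is ≥ 72 and < 76 → C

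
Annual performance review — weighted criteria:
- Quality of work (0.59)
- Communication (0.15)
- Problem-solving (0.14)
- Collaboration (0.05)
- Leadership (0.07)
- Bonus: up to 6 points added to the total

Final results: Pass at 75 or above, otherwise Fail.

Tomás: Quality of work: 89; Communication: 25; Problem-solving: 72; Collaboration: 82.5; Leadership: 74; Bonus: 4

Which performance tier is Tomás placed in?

Weighted total:
  Quality of work 89 × 0.59 = 52.51
  Communication 25 × 0.15 = 3.75
  Problem-solving 72 × 0.14 = 10.08
  Collaboration 82.5 × 0.05 = 4.125
  Leadership 74 × 0.07 = 5.18
Sum = 75.645
Bonus: 75.645 + 4 = 79.645
79.645 ≥ 75 → Pass

Pass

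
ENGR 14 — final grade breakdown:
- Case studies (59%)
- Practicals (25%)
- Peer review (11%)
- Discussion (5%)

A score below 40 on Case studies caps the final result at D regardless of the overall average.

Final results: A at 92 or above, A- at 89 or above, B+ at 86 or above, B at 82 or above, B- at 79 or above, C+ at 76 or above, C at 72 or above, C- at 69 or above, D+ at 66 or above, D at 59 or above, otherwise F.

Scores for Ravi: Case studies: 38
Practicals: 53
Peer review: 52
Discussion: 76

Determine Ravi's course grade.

Case studies score 38 < 40: minimum not met.
Weighted total:
  Case studies 38 × 0.59 = 22.42
  Practicals 53 × 0.25 = 13.25
  Peer review 52 × 0.11 = 5.72
  Discussion 76 × 0.05 = 3.8
Sum = 45.19
45.19 would be F; cap at D applies → F.

F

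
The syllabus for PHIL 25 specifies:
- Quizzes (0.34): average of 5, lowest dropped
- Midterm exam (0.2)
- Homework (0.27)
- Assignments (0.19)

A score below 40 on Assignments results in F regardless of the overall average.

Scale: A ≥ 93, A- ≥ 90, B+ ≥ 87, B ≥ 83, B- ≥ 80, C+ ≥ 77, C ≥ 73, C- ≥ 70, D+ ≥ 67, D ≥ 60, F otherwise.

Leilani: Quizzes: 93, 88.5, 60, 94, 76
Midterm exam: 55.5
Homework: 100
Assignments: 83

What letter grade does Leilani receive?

B

Quizzes: drop 60 → average of remaining 4 = 351.5/4 = 87.875
Assignments score 83 ≥ 40: minimum met.
Weighted total:
  Quizzes 87.875 × 0.34 = 29.8775
  Midterm exam 55.5 × 0.2 = 11.1
  Homework 100 × 0.27 = 27
  Assignments 83 × 0.19 = 15.77
Sum = 83.7475
83.7475 is ≥ 83 and < 87 → B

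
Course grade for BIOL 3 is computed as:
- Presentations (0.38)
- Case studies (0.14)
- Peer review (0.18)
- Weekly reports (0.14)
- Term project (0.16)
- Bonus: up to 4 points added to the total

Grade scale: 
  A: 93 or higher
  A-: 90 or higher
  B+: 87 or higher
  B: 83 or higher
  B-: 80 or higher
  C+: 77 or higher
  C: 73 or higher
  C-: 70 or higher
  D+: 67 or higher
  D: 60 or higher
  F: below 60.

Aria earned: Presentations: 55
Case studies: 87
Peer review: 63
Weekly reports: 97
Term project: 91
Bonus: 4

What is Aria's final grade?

C

Weighted total:
  Presentations 55 × 0.38 = 20.9
  Case studies 87 × 0.14 = 12.18
  Peer review 63 × 0.18 = 11.34
  Weekly reports 97 × 0.14 = 13.58
  Term project 91 × 0.16 = 14.56
Sum = 72.56
Bonus: 72.56 + 4 = 76.56
76.56 is ≥ 73 and < 77 → C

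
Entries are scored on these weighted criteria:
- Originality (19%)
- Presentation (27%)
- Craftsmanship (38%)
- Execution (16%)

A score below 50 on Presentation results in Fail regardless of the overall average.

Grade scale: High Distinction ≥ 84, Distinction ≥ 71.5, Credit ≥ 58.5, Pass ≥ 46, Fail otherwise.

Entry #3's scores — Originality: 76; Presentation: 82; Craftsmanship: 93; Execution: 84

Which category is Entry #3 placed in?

Presentation score 82 ≥ 50: minimum met.
Weighted total:
  Originality 76 × 0.19 = 14.44
  Presentation 82 × 0.27 = 22.14
  Craftsmanship 93 × 0.38 = 35.34
  Execution 84 × 0.16 = 13.44
Sum = 85.36
85.36 ≥ 84 → High Distinction

High Distinction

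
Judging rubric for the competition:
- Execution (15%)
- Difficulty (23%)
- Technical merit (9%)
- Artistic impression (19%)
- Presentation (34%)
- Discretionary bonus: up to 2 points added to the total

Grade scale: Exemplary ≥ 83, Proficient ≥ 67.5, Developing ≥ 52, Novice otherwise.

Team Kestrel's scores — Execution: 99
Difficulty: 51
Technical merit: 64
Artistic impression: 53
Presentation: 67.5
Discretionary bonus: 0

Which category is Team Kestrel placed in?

Developing

Weighted total:
  Execution 99 × 0.15 = 14.85
  Difficulty 51 × 0.23 = 11.73
  Technical merit 64 × 0.09 = 5.76
  Artistic impression 53 × 0.19 = 10.07
  Presentation 67.5 × 0.34 = 22.95
Sum = 65.36
Discretionary bonus: 65.36 + 0 = 65.36
65.36 is ≥ 52 and < 67.5 → Developing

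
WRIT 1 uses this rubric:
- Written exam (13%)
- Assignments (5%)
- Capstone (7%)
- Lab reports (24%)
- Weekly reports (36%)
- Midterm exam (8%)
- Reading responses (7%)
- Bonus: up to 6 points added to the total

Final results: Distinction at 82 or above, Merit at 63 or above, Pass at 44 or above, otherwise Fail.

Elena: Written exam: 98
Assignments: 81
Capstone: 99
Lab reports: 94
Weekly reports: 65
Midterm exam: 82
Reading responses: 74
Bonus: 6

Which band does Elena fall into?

Distinction

Weighted total:
  Written exam 98 × 0.13 = 12.74
  Assignments 81 × 0.05 = 4.05
  Capstone 99 × 0.07 = 6.93
  Lab reports 94 × 0.24 = 22.56
  Weekly reports 65 × 0.36 = 23.4
  Midterm exam 82 × 0.08 = 6.56
  Reading responses 74 × 0.07 = 5.18
Sum = 81.42
Bonus: 81.42 + 6 = 87.42
87.42 ≥ 82 → Distinction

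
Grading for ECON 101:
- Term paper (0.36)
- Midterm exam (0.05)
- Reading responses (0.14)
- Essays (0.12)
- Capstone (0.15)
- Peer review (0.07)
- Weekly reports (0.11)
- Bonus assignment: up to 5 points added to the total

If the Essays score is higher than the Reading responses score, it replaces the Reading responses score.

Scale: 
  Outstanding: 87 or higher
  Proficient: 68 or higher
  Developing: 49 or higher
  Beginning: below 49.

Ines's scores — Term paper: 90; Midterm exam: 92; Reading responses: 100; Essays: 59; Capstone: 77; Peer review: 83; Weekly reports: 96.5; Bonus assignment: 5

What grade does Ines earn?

Essays (59) ≤ Reading responses (100), so Reading responses stays at 100.
Weighted total:
  Term paper 90 × 0.36 = 32.4
  Midterm exam 92 × 0.05 = 4.6
  Reading responses 100 × 0.14 = 14
  Essays 59 × 0.12 = 7.08
  Capstone 77 × 0.15 = 11.55
  Peer review 83 × 0.07 = 5.81
  Weekly reports 96.5 × 0.11 = 10.615
Sum = 86.055
Bonus assignment: 86.055 + 5 = 91.055
91.055 ≥ 87 → Outstanding

Outstanding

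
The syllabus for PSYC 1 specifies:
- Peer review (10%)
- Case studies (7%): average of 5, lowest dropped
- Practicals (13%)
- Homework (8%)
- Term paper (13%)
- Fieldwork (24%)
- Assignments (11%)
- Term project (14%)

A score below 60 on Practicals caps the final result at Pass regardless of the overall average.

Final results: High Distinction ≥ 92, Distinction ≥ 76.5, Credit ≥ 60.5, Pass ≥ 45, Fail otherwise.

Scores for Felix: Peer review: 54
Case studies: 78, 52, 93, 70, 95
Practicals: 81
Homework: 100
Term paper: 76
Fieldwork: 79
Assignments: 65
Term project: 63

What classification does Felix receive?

Credit

Case studies: drop 52 → average of remaining 4 = 336/4 = 84
Practicals score 81 ≥ 60: minimum met.
Weighted total:
  Peer review 54 × 0.1 = 5.4
  Case studies 84 × 0.07 = 5.88
  Practicals 81 × 0.13 = 10.53
  Homework 100 × 0.08 = 8
  Term paper 76 × 0.13 = 9.88
  Fieldwork 79 × 0.24 = 18.96
  Assignments 65 × 0.11 = 7.15
  Term project 63 × 0.14 = 8.82
Sum = 74.62
74.62 is ≥ 60.5 and < 76.5 → Credit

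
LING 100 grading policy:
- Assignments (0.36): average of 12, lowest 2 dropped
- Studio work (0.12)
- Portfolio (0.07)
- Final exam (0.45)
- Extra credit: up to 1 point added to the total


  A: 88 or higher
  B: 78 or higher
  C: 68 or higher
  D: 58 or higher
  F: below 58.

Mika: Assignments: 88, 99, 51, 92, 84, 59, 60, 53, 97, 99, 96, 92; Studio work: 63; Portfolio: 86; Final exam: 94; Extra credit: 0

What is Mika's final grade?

B

Assignments: drop 51, 53 → average of remaining 10 = 866/10 = 86.6
Weighted total:
  Assignments 86.6 × 0.36 = 31.176
  Studio work 63 × 0.12 = 7.56
  Portfolio 86 × 0.07 = 6.02
  Final exam 94 × 0.45 = 42.3
Sum = 87.056
Extra credit: 87.056 + 0 = 87.056
87.056 is ≥ 78 and < 88 → B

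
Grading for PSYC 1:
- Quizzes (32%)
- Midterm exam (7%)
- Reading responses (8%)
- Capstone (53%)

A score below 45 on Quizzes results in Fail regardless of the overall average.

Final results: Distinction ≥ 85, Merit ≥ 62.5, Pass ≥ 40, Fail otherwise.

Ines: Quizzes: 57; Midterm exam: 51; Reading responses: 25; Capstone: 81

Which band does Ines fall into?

Quizzes score 57 ≥ 45: minimum met.
Weighted total:
  Quizzes 57 × 0.32 = 18.24
  Midterm exam 51 × 0.07 = 3.57
  Reading responses 25 × 0.08 = 2
  Capstone 81 × 0.53 = 42.93
Sum = 66.74
66.74 is ≥ 62.5 and < 85 → Merit

Merit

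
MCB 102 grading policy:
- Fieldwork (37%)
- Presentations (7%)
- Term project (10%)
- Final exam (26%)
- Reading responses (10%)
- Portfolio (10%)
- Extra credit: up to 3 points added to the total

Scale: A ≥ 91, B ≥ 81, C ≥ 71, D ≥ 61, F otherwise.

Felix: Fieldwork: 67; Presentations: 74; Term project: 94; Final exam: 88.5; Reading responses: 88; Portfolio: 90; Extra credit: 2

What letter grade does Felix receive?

Weighted total:
  Fieldwork 67 × 0.37 = 24.79
  Presentations 74 × 0.07 = 5.18
  Term project 94 × 0.1 = 9.4
  Final exam 88.5 × 0.26 = 23.01
  Reading responses 88 × 0.1 = 8.8
  Portfolio 90 × 0.1 = 9
Sum = 80.18
Extra credit: 80.18 + 2 = 82.18
82.18 is ≥ 81 and < 91 → B

B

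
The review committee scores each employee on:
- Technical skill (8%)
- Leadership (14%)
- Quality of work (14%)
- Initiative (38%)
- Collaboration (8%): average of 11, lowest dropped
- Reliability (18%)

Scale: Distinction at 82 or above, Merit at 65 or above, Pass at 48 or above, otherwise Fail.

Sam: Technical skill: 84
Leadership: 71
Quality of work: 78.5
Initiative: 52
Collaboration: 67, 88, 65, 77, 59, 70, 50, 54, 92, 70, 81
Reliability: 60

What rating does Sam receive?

Pass

Collaboration: drop 50 → average of remaining 10 = 723/10 = 72.3
Weighted total:
  Technical skill 84 × 0.08 = 6.72
  Leadership 71 × 0.14 = 9.94
  Quality of work 78.5 × 0.14 = 10.99
  Initiative 52 × 0.38 = 19.76
  Collaboration 72.3 × 0.08 = 5.784
  Reliability 60 × 0.18 = 10.8
Sum = 63.994
63.994 is ≥ 48 and < 65 → Pass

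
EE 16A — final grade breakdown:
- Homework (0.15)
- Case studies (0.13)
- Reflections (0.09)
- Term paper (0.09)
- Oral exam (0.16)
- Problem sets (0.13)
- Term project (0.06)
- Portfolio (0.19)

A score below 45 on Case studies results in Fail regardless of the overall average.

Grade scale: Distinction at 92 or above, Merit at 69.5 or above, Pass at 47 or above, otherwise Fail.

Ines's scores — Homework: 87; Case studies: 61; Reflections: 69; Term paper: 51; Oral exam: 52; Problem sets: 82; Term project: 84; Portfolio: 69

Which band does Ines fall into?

Pass

Case studies score 61 ≥ 45: minimum met.
Weighted total:
  Homework 87 × 0.15 = 13.05
  Case studies 61 × 0.13 = 7.93
  Reflections 69 × 0.09 = 6.21
  Term paper 51 × 0.09 = 4.59
  Oral exam 52 × 0.16 = 8.32
  Problem sets 82 × 0.13 = 10.66
  Term project 84 × 0.06 = 5.04
  Portfolio 69 × 0.19 = 13.11
Sum = 68.91
68.91 is ≥ 47 and < 69.5 → Pass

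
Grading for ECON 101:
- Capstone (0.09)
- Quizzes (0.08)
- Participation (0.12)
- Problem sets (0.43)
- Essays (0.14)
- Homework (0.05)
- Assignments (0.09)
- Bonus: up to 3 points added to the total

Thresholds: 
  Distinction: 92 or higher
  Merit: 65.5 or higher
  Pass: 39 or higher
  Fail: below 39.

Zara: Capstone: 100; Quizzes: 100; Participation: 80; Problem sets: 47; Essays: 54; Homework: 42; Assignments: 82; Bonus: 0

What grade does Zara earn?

Pass

Weighted total:
  Capstone 100 × 0.09 = 9
  Quizzes 100 × 0.08 = 8
  Participation 80 × 0.12 = 9.6
  Problem sets 47 × 0.43 = 20.21
  Essays 54 × 0.14 = 7.56
  Homework 42 × 0.05 = 2.1
  Assignments 82 × 0.09 = 7.38
Sum = 63.85
Bonus: 63.85 + 0 = 63.85
63.85 is ≥ 39 and < 65.5 → Pass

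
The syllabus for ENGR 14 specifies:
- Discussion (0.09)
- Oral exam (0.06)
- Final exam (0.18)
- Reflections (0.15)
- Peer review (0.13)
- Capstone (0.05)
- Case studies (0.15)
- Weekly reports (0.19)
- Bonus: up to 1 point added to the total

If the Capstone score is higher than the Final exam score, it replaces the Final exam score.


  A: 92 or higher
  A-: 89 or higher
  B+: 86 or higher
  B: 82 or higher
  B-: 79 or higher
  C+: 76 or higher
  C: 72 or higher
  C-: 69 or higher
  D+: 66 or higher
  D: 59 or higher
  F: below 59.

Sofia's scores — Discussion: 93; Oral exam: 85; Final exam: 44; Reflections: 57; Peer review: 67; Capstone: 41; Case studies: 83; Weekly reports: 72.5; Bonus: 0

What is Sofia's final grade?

D+

Capstone (41) ≤ Final exam (44), so Final exam stays at 44.
Weighted total:
  Discussion 93 × 0.09 = 8.37
  Oral exam 85 × 0.06 = 5.1
  Final exam 44 × 0.18 = 7.92
  Reflections 57 × 0.15 = 8.55
  Peer review 67 × 0.13 = 8.71
  Capstone 41 × 0.05 = 2.05
  Case studies 83 × 0.15 = 12.45
  Weekly reports 72.5 × 0.19 = 13.775
Sum = 66.925
Bonus: 66.925 + 0 = 66.925
66.925 is ≥ 66 and < 69 → D+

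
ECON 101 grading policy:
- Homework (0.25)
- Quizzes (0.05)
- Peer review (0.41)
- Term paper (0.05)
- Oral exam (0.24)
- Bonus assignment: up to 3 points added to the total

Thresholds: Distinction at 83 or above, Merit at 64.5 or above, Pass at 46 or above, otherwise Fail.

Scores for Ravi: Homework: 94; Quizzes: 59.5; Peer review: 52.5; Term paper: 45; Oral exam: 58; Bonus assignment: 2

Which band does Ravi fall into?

Merit

Weighted total:
  Homework 94 × 0.25 = 23.5
  Quizzes 59.5 × 0.05 = 2.975
  Peer review 52.5 × 0.41 = 21.525
  Term paper 45 × 0.05 = 2.25
  Oral exam 58 × 0.24 = 13.92
Sum = 64.17
Bonus assignment: 64.17 + 2 = 66.17
66.17 is ≥ 64.5 and < 83 → Merit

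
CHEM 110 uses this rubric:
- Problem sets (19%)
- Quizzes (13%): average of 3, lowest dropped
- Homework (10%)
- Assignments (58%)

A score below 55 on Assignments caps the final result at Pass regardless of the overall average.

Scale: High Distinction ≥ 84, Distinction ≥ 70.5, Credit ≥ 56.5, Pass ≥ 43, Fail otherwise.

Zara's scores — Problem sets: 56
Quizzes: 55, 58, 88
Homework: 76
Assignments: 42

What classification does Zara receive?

Quizzes: drop 55 → average of remaining 2 = 146/2 = 73
Assignments score 42 < 55: minimum not met.
Weighted total:
  Problem sets 56 × 0.19 = 10.64
  Quizzes 73 × 0.13 = 9.49
  Homework 76 × 0.1 = 7.6
  Assignments 42 × 0.58 = 24.36
Sum = 52.09
52.09 would be Pass; cap at Pass applies → Pass.

Pass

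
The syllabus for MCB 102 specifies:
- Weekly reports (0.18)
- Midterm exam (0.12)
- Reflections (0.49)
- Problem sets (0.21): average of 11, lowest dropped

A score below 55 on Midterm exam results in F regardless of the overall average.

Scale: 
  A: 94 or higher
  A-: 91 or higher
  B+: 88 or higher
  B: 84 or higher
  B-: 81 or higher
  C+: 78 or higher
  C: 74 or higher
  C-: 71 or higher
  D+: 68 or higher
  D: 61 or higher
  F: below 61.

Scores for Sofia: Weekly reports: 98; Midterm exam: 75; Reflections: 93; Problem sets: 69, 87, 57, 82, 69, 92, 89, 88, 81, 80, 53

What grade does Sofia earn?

Problem sets: drop 53 → average of remaining 10 = 794/10 = 79.4
Midterm exam score 75 ≥ 55: minimum met.
Weighted total:
  Weekly reports 98 × 0.18 = 17.64
  Midterm exam 75 × 0.12 = 9
  Reflections 93 × 0.49 = 45.57
  Problem sets 79.4 × 0.21 = 16.674
Sum = 88.884
88.884 is ≥ 88 and < 91 → B+

B+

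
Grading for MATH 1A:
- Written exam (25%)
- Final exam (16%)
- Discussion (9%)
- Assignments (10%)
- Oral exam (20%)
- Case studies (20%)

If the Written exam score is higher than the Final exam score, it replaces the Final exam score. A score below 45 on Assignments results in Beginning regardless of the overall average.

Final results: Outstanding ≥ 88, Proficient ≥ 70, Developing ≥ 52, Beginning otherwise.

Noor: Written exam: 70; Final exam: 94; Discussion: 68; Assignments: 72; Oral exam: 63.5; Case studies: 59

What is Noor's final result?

Proficient

Written exam (70) ≤ Final exam (94), so Final exam stays at 94.
Assignments score 72 ≥ 45: minimum met.
Weighted total:
  Written exam 70 × 0.25 = 17.5
  Final exam 94 × 0.16 = 15.04
  Discussion 68 × 0.09 = 6.12
  Assignments 72 × 0.1 = 7.2
  Oral exam 63.5 × 0.2 = 12.7
  Case studies 59 × 0.2 = 11.8
Sum = 70.36
70.36 is ≥ 70 and < 88 → Proficient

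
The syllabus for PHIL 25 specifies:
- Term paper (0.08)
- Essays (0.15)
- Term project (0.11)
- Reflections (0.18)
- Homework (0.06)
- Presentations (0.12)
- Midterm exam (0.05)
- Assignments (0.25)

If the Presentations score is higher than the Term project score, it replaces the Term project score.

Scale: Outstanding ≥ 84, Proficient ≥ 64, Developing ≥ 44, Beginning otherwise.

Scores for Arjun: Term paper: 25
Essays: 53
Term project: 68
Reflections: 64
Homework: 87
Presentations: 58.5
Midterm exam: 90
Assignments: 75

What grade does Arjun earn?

Presentations (58.5) ≤ Term project (68), so Term project stays at 68.
Weighted total:
  Term paper 25 × 0.08 = 2
  Essays 53 × 0.15 = 7.95
  Term project 68 × 0.11 = 7.48
  Reflections 64 × 0.18 = 11.52
  Homework 87 × 0.06 = 5.22
  Presentations 58.5 × 0.12 = 7.02
  Midterm exam 90 × 0.05 = 4.5
  Assignments 75 × 0.25 = 18.75
Sum = 64.44
64.44 is ≥ 64 and < 84 → Proficient

Proficient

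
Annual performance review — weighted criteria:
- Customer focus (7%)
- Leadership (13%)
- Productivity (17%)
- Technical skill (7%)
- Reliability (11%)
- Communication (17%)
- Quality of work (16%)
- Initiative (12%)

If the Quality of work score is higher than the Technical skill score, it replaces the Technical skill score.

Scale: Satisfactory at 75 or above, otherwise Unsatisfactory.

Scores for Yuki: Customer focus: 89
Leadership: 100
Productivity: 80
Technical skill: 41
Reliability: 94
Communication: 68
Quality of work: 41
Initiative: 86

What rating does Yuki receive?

Quality of work (41) ≤ Technical skill (41), so Technical skill stays at 41.
Weighted total:
  Customer focus 89 × 0.07 = 6.23
  Leadership 100 × 0.13 = 13
  Productivity 80 × 0.17 = 13.6
  Technical skill 41 × 0.07 = 2.87
  Reliability 94 × 0.11 = 10.34
  Communication 68 × 0.17 = 11.56
  Quality of work 41 × 0.16 = 6.56
  Initiative 86 × 0.12 = 10.32
Sum = 74.48
74.48 < 75 → Unsatisfactory

Unsatisfactory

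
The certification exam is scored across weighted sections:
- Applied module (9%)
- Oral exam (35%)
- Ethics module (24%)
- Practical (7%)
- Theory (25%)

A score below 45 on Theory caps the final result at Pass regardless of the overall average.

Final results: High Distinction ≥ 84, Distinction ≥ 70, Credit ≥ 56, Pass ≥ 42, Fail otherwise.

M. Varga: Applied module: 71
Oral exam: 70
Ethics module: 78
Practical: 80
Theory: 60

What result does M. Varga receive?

Distinction

Theory score 60 ≥ 45: minimum met.
Weighted total:
  Applied module 71 × 0.09 = 6.39
  Oral exam 70 × 0.35 = 24.5
  Ethics module 78 × 0.24 = 18.72
  Practical 80 × 0.07 = 5.6
  Theory 60 × 0.25 = 15
Sum = 70.21
70.21 is ≥ 70 and < 84 → Distinction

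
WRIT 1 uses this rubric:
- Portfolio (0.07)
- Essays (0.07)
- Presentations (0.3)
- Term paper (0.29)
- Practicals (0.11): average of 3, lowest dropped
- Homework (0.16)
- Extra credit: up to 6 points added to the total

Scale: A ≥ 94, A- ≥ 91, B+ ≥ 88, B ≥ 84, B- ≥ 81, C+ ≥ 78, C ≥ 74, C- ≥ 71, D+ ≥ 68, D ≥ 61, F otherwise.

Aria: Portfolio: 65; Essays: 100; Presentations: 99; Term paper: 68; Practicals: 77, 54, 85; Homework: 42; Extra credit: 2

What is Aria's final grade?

C+

Practicals: drop 54 → average of remaining 2 = 162/2 = 81
Weighted total:
  Portfolio 65 × 0.07 = 4.55
  Essays 100 × 0.07 = 7
  Presentations 99 × 0.3 = 29.7
  Term paper 68 × 0.29 = 19.72
  Practicals 81 × 0.11 = 8.91
  Homework 42 × 0.16 = 6.72
Sum = 76.6
Extra credit: 76.6 + 2 = 78.6
78.6 is ≥ 78 and < 81 → C+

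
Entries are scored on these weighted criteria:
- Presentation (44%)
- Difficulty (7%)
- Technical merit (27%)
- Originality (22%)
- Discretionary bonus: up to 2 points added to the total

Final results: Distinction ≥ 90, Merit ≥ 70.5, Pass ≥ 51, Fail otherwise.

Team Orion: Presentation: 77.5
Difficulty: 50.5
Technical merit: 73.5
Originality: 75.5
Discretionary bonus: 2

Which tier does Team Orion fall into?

Weighted total:
  Presentation 77.5 × 0.44 = 34.1
  Difficulty 50.5 × 0.07 = 3.535
  Technical merit 73.5 × 0.27 = 19.845
  Originality 75.5 × 0.22 = 16.61
Sum = 74.09
Discretionary bonus: 74.09 + 2 = 76.09
76.09 is ≥ 70.5 and < 90 → Merit

Merit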